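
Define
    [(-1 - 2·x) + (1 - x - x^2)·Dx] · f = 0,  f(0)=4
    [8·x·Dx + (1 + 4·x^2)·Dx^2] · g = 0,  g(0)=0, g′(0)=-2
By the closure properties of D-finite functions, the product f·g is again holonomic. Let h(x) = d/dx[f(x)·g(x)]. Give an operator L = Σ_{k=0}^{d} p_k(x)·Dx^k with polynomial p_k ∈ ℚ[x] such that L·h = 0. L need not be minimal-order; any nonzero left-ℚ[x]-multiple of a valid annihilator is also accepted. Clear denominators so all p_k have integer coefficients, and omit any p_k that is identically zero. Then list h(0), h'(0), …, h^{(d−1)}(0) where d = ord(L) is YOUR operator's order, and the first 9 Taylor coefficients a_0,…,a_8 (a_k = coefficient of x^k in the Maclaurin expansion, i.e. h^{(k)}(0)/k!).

f: a_k = 4, 4, 8, 12, 20, 32, 52, 84, 136, …
g: a_k = 0, -2, 0, 8/3, 0, -32/5, 0, 128/7, 0, …
f·g: L₀ = L_f ⊗_s L_g, ord ≤ 1·2.
h₀' ⇒ L via d/dx closure of L₀.
L = (-10 + 264·x^2 + 384·x^3 + 576·x^4) + (7 + 22·x + 12·x^2 + 88·x^3 + 384·x^4 + 384·x^5)·Dx + (-1 - 3·x - 11·x^2 + 4·x^3 - 16·x^4 + 64·x^5 + 48·x^6)·Dx^2  (order 2).
h: a_k = -8, -16, -16, -160/3, -664/3, -1728/5, -3016/15, -72512/105, -21584/7, …
ICs: h(0) = -8, h′(0) = -16.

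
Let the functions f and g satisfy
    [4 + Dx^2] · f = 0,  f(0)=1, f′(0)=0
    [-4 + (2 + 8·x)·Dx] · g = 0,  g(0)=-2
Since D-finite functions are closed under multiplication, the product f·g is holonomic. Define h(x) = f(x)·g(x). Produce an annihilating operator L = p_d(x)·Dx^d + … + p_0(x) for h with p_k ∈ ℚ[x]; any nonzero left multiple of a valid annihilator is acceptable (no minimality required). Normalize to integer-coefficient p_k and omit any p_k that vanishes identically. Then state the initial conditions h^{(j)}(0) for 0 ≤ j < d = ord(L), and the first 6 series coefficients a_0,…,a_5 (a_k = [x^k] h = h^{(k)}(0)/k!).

f: a_k = 1, 0, -2, 0, 2/3, 0, …
g: a_k = -2, -4, 4, -8, 20, -56, …
Sym-product of L_f,L_g gives L₀ (≤ ord 2).
L = (16 + 32·x + 64·x^2) + (-4 - 16·x)·Dx + (1 + 8·x + 16·x^2)·Dx^2  (order 2).
h: a_k = -2, -4, 8, 0, 32/3, -128/3, …
ICs: h(0) = -2, h′(0) = -4.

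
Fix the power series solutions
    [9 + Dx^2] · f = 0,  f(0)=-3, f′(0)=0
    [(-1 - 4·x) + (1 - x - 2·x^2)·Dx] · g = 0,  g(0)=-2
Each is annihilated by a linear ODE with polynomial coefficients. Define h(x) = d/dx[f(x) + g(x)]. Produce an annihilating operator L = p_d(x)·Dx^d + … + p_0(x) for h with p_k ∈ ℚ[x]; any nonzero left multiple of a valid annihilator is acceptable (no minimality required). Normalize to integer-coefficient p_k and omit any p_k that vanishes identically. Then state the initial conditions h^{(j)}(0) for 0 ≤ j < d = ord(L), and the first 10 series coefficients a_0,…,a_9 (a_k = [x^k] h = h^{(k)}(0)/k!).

f: a_k = -3, 0, 27/2, 0, -81/8, 0, 243/80, 0, -2187/4480, 0, …
g: a_k = -2, -2, -6, -10, -22, -42, -86, -170, -342, -682, …
L₀ := lclm(L_f,L_g); ord L₀ ≤ 2+1.
Differentiate: ansatz ord ≤ ord L₀ ⇒ L.
L = (954 + 3600·x + 8154·x^2 + 4140·x^3 + 5760·x^4 + 3888·x^5 + 2592·x^6) + (-117 - 369·x + 585·x^2 + 747·x^3 + 90·x^4 + 828·x^5 + 1512·x^6 + 864·x^7)·Dx + (106 + 400·x + 906·x^2 + 460·x^3 + 640·x^4 + 432·x^5 + 288·x^6)·Dx^2 + (-13 - 41·x + 65·x^2 + 83·x^3 + 10·x^4 + 92·x^5 + 168·x^6 + 96·x^7)·Dx^3  (order 3).
h: a_k = -2, 15, -30, -257/2, -210, -19911/40, -1190, -1534347/560, -6138, -61194613/4480, …
ICs: h(0) = -2, h′(0) = 15, h′′(0) = -60.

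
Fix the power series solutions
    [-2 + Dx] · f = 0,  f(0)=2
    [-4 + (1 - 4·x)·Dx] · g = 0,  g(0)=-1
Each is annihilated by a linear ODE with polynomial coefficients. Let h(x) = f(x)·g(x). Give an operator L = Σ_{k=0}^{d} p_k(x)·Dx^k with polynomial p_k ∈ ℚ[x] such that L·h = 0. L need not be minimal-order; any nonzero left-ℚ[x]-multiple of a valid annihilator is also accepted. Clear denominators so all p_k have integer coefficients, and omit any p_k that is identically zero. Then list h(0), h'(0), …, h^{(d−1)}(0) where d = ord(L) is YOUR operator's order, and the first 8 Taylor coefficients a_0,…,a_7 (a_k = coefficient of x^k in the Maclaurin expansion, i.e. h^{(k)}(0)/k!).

L = (6 - 8·x) + (-1 + 4·x)·Dx  (order 1).
h: a_k = -2, -12, -52, -632/3, -844, -50648/15, -607784/45, -5672656/105, …
ICs: h(0) = -2.

f: a_k = 2, 4, 4, 8/3, 4/3, 8/15, 8/45, 16/315, …
g: a_k = -1, -4, -16, -64, -256, -1024, -4096, -16384, …
f·g: L₀ = L_f ⊗_s L_g, ord ≤ 1·1.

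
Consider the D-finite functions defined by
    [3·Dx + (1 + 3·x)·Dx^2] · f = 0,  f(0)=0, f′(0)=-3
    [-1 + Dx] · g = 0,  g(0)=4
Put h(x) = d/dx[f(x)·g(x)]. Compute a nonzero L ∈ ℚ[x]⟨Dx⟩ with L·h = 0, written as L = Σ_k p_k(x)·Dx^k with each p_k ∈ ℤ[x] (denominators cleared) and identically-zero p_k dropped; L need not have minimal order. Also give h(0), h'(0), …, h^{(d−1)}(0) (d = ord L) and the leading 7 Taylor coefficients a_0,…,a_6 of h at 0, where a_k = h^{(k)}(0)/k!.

f: a_k = 0, -3, 9/2, -9, 81/4, -243/5, 243/2, …
g: a_k = 4, 4, 2, 2/3, 1/6, 1/30, 1/180, …
h₀=f·g: eliminate ⇒ L₀, order ≤ 2·1.
h₀' ⇒ L via d/dx closure of L₀.
L = (13 - 12·x + 9·x^2) + (-11 + 15·x - 18·x^2)·Dx + (-2 - 3·x + 9·x^2)·Dx^2  (order 2).
h: a_k = -12, 12, -72, 208, -1289/2, 3921/2, -89122/15, …
ICs: h(0) = -12, h′(0) = 12.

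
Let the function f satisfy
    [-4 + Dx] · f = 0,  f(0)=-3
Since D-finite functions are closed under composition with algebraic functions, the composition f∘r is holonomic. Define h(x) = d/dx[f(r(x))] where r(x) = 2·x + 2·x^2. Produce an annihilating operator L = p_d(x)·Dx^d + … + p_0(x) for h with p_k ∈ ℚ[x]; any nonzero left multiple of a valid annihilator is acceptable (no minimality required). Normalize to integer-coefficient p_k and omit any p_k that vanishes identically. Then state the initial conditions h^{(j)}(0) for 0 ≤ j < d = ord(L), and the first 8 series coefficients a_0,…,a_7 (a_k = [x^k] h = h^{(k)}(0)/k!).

f: a_k = -3, -12, -24, -32, -32, -128/5, -256/15, -1024/105, …
h₀=f(r): pull back L_f along r ⇒ L₀.
h=h₀': d/dx-closure on L₀ ⇒ L.
L = (10 + 32·x + 32·x^2) + (-1 - 2·x)·Dx  (order 1).
h: a_k = -24, -240, -1344, -5504, -18176, -255488/5, -378880/3, -29462528/105, …
ICs: h(0) = -24.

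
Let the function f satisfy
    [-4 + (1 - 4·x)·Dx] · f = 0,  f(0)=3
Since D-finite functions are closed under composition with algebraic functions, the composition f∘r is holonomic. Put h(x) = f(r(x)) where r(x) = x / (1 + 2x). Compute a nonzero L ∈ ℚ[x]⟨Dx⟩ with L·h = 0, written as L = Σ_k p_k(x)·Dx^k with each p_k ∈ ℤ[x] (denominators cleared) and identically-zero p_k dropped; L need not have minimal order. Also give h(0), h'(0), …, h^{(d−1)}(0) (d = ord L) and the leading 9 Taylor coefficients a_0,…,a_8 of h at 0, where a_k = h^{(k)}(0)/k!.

L = 4 + (-1 + 4·x^2)·Dx  (order 1).
h: a_k = 3, 12, 24, 48, 96, 192, 384, 768, 1536, …
ICs: h(0) = 3.

f: a_k = 3, 12, 48, 192, 768, 3072, 12288, 49152, 196608, …
L₀ from L_f via x↦r, Dx↦r'^{-1}Dx.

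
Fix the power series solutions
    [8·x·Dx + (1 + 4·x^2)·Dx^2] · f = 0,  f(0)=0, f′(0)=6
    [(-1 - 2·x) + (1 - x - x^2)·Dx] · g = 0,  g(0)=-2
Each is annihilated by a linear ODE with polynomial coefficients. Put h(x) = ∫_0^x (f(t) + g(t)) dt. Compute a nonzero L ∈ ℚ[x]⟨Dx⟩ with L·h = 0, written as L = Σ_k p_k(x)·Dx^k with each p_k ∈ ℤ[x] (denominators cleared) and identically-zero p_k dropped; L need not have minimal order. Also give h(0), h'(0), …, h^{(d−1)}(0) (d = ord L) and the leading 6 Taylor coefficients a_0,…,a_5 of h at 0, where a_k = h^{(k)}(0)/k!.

L = (16 - 64·x - 400·x^2 - 576·x^3 - 696·x^4 - 96·x^6)·Dx^2 + (-13 - 24·x - 22·x^2 - 204·x^3 - 548·x^4 - 488·x^5 - 48·x^6 - 96·x^7)·Dx^3 + (2 + 5·x + 14·x^2 - 2·x^3 + 13·x^4 - 92·x^5 - 48·x^6 - 16·x^7 - 16·x^8)·Dx^4  (order 4).
h: a_k = 0, -2, 2, -4/3, -7/2, -2, …
ICs: h(0) = 0, h′(0) = -2, h′′(0) = 4, h′′′(0) = -8.

f: a_k = 0, 6, 0, -8, 0, 96/5, …
g: a_k = -2, -2, -4, -6, -10, -16, …
h₀=f+g: left-lcm gives L₀, ord ≤ 3.
Integrate: L := L₀·Dx.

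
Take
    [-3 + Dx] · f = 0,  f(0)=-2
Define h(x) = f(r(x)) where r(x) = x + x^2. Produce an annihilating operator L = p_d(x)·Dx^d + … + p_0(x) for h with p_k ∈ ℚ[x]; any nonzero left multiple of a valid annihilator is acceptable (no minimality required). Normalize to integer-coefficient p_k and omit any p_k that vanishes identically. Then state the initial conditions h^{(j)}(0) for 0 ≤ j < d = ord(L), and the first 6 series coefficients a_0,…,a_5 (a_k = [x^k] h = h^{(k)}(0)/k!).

f: a_k = -2, -6, -9, -9, -27/4, -81/20, …
h₀=f(r): pull back L_f along r ⇒ L₀.
L = (-3 - 6·x) + Dx  (order 1).
h: a_k = -2, -6, -15, -27, -171/4, -1161/20, …
ICs: h(0) = -2.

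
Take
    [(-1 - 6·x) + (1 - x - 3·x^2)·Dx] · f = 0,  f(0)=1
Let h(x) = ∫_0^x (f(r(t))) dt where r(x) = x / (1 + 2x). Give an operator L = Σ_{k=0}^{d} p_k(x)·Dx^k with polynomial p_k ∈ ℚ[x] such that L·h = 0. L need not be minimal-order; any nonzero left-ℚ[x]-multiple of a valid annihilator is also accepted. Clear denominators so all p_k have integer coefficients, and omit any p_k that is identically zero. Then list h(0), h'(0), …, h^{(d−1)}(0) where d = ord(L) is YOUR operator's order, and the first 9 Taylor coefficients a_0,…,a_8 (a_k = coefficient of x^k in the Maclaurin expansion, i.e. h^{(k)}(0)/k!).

f: a_k = 1, 1, 4, 7, 19, 40, 97, 217, 508, …
h₀=f(r): pull back L_f along r ⇒ L₀.
∫: right-multiply L₀ by Dx.
L = (1 + 8·x)·Dx + (-1 - 5·x - 5·x^2 + 2·x^3)·Dx^2  (order 2).
h: a_k = 0, 1, 1/2, 2/3, -5/4, 17/5, -28/3, 185/7, -611/8, …
ICs: h(0) = 0, h′(0) = 1.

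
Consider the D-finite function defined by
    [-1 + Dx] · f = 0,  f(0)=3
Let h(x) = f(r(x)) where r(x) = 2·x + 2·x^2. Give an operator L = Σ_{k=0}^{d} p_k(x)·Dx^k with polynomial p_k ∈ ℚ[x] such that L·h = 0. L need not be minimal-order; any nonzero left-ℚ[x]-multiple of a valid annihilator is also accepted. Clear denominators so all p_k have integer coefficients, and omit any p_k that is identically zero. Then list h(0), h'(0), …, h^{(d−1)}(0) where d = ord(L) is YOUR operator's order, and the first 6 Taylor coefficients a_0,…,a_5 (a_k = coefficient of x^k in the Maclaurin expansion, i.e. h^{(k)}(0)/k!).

L = (-2 - 4·x) + Dx  (order 1).
h: a_k = 3, 6, 12, 16, 20, 104/5, …
ICs: h(0) = 3.

f: a_k = 3, 3, 3/2, 1/2, 1/8, 1/40, …
L₀ from L_f via x↦r, Dx↦r'^{-1}Dx.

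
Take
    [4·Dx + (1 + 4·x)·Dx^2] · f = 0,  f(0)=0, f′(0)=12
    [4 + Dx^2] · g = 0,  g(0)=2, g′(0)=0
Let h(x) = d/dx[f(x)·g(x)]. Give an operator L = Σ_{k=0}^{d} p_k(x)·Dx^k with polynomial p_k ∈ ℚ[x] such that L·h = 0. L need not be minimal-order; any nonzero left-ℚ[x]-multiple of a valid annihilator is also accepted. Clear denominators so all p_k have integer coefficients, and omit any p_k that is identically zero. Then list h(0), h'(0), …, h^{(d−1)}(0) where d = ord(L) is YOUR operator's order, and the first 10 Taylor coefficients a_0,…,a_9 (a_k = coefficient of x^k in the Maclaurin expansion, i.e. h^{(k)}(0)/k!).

L = (-832 - 992·x - 5568·x^2 - 12288·x^3 - 2048·x^4 + 24576·x^5 + 16384·x^6) + (-264 - 1568·x - 2560·x^2 + 10240·x^4 + 8192·x^5)·Dx + (-220 - 368·x - 1760·x^2 - 3072·x^3 + 2048·x^4 + 12288·x^5 + 8192·x^6)·Dx^2 + (-66 - 392·x - 640·x^2 + 2560·x^4 + 2048·x^5)·Dx^3 + (-3 - 30·x - 92·x^2 + 640·x^4 + 1536·x^5 + 1024·x^6)·Dx^4  (order 4).
h: a_k = 24, -96, 240, -1152, 4944, -20160, 408416/5, -4945408/15, 46457392/35, -112043072/21, …
ICs: h(0) = 24, h′(0) = -96, h′′(0) = 480, h′′′(0) = -6912.

f: a_k = 0, 12, -24, 64, -192, 3072/5, -2048, 49152/7, -24576, 262144/3, …
g: a_k = 2, 0, -4, 0, 4/3, 0, -8/45, 0, 4/315, 0, …
Product ⇒ symmetric product L₀, ord ≤ 4.
Differentiate: ansatz ord ≤ ord L₀ ⇒ L.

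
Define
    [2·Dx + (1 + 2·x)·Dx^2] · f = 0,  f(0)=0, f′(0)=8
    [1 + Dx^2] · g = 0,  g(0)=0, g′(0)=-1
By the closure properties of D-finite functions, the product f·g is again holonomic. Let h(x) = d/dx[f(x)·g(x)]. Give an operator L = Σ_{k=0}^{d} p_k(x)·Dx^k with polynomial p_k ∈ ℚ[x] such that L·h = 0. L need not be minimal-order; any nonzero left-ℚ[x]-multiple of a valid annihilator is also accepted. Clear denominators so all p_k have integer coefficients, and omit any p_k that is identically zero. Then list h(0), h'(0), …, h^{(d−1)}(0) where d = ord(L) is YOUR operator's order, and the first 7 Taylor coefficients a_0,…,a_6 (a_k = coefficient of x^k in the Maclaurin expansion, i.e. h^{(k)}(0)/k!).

L = (-52 - 31·x - 87·x^2 - 96·x^3 - 8·x^4 + 48·x^5 + 16·x^6) + (-33 - 98·x - 80·x^2 + 80·x^4 + 32·x^5)·Dx + (-55 - 46·x - 110·x^2 - 96·x^3 + 32·x^4 + 96·x^5 + 32·x^6)·Dx^2 + (-33 - 98·x - 80·x^2 + 80·x^4 + 32·x^5)·Dx^3 + (-3 - 15·x - 23·x^2 + 40·x^4 + 48·x^5 + 16·x^6)·Dx^4  (order 4).
h: a_k = 0, -16, 24, -112/3, 220/3, -430/3, 4207/15, …
ICs: h(0) = 0, h′(0) = -16, h′′(0) = 48, h′′′(0) = -224.

f: a_k = 0, 8, -8, 32/3, -16, 128/5, -128/3, …
g: a_k = 0, -1, 0, 1/6, 0, -1/120, 0, …
L₀ := L_f ⊗_s L_g (sym. prod.), ord ≤ 4.
h₀' ⇒ L via d/dx closure of L₀.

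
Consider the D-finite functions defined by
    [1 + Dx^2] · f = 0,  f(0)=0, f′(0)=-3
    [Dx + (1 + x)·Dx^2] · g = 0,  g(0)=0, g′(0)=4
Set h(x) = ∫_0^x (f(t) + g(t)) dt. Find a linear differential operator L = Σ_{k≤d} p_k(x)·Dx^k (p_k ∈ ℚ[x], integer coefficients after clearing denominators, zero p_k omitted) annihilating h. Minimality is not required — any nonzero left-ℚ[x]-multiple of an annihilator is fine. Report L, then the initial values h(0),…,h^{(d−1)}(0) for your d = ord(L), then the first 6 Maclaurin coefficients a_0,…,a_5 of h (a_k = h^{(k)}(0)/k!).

L = (7 + 2·x + x^2)·Dx^2 + (3 + 5·x + 3·x^2 + x^3)·Dx^3 + (7 + 2·x + x^2)·Dx^4 + (3 + 5·x + 3·x^2 + x^3)·Dx^5  (order 5).
h: a_k = 0, 0, 1/2, -2/3, 11/24, -1/5, …
ICs: h(0) = 0, h′(0) = 0, h′′(0) = 1, h′′′(0) = -4, h′′′′(0) = 11.

f: a_k = 0, -3, 0, 1/2, 0, -1/40, …
g: a_k = 0, 4, -2, 4/3, -1, 4/5, …
Weyl lclm of L_f,L_g ⇒ L₀ (ord ≤ 4).
∫: right-multiply L₀ by Dx.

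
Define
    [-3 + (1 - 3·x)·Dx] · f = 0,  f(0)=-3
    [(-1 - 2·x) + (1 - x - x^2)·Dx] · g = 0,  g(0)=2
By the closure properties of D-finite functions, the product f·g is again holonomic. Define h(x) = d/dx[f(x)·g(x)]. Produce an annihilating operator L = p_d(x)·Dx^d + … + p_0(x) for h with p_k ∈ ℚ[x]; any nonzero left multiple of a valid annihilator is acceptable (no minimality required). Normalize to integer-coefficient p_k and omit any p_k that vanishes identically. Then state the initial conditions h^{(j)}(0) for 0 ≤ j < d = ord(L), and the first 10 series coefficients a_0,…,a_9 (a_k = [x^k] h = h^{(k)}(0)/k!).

L = (28 - 66·x - 48·x^2 + 96·x^3 + 108·x^4) + (-4 + 20·x - 15·x^2 - 40·x^3 + 30·x^4 + 27·x^5)·Dx  (order 1).
h: a_k = -24, -168, -810, -3360, -12840, -46692, -164304, -564960, -1909710, -6371040, …
ICs: h(0) = -24.

f: a_k = -3, -9, -27, -81, -243, -729, -2187, -6561, -19683, -59049, …
g: a_k = 2, 2, 4, 6, 10, 16, 26, 42, 68, 110, …
f·g: L₀ = L_f ⊗_s L_g, ord ≤ 1·1.
Differentiate: ansatz ord ≤ ord L₀ ⇒ L.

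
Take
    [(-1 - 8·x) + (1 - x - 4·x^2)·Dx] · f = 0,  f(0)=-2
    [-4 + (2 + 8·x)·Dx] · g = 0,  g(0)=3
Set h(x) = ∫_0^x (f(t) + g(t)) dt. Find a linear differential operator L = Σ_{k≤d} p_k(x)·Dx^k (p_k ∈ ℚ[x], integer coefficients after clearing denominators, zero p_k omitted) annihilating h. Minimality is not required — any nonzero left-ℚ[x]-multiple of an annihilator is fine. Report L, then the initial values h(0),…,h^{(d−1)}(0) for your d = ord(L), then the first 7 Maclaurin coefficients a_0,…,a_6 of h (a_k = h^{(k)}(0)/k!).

L = (-24 - 156·x - 336·x^2 - 640·x^3)·Dx + (14 + 96·x + 420·x^2 + 1184·x^3 + 1600·x^4)·Dx^2 + (1 - 11·x - 90·x^2 - 24·x^3 + 544·x^4 + 640·x^5)·Dx^3  (order 3).
h: a_k = 0, 1, 2, -16/3, -3/2, -88/5, -23/3, …
ICs: h(0) = 0, h′(0) = 1, h′′(0) = 4.

f: a_k = -2, -2, -10, -18, -58, -130, -362, …
g: a_k = 3, 6, -6, 12, -30, 84, -252, …
Weyl lclm of L_f,L_g ⇒ L₀ (ord ≤ 2).
Integrate: L := L₀·Dx.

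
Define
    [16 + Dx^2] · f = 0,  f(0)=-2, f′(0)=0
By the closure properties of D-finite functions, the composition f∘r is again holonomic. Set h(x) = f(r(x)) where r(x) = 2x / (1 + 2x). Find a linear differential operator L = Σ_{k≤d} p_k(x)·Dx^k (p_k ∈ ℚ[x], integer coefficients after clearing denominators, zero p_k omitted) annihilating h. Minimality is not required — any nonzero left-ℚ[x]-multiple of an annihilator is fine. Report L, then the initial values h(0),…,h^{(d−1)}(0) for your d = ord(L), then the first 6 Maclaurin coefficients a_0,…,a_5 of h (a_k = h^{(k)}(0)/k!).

L = 64 + (4 + 24·x + 48·x^2 + 32·x^3)·Dx + (1 + 8·x + 24·x^2 + 32·x^3 + 16·x^4)·Dx^2  (order 2).
h: a_k = -2, 0, 64, -256, 1280/3, 2048/3, …
ICs: h(0) = -2, h′(0) = 0.

f: a_k = -2, 0, 16, 0, -64/3, 0, …
L₀ from L_f via x↦r, Dx↦r'^{-1}Dx.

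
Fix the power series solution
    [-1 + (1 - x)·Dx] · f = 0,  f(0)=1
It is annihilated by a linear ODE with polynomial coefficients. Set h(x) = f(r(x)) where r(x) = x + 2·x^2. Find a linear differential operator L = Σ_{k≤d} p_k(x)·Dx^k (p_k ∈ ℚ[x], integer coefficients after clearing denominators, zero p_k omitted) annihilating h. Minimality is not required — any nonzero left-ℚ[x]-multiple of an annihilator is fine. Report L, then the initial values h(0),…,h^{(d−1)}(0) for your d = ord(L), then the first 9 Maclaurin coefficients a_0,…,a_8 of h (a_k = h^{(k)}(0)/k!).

f: a_k = 1, 1, 1, 1, 1, 1, 1, 1, 1, …
h₀=f(r): pull back L_f along r ⇒ L₀.
L = (1 + 4·x) + (-1 + x + 2·x^2)·Dx  (order 1).
h: a_k = 1, 1, 3, 5, 11, 21, 43, 85, 171, …
ICs: h(0) = 1.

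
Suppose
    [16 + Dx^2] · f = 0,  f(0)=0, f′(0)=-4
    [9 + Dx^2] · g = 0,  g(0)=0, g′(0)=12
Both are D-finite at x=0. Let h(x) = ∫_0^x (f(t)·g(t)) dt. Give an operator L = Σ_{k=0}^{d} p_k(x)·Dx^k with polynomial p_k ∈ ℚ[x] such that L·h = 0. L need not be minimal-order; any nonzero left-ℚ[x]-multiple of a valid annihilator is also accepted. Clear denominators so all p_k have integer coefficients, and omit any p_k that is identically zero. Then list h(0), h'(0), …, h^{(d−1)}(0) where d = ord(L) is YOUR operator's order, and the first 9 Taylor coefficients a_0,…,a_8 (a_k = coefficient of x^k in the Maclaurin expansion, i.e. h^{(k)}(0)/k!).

f: a_k = 0, -4, 0, 32/3, 0, -128/15, 0, 1024/315, 0, …
g: a_k = 0, 12, 0, -18, 0, 81/10, 0, -243/140, 0, …
Product ⇒ symmetric product L₀, ord ≤ 4.
h=∫h₀ ⇒ L = L₀·Dx.
L = 49·Dx + 50·Dx^3 + Dx^5  (order 5).
h: a_k = 0, 0, 0, -16, 0, 40, 0, -1634/35, 0, …
ICs: h(0) = 0, h′(0) = 0, h′′(0) = 0, h′′′(0) = -96, h′′′′(0) = 0.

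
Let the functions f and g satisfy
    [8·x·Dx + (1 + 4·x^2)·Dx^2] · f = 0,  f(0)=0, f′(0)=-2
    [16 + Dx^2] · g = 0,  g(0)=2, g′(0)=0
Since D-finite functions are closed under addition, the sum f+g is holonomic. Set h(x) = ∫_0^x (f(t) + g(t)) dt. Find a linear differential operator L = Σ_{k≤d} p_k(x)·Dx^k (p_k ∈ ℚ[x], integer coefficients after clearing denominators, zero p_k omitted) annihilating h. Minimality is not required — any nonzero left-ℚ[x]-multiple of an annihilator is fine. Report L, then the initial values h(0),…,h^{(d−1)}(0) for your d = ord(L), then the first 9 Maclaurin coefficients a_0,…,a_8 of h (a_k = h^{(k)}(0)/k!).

L = (-512·x + 5120·x^3 + 4096·x^5)·Dx^2 + (16 + 512·x^2 + 2304·x^4 + 2048·x^6)·Dx^3 + (-32·x + 320·x^3 + 256·x^5)·Dx^4 + (1 + 32·x^2 + 144·x^4 + 128·x^6)·Dx^5  (order 5).
h: a_k = 0, 2, -1, -16/3, 2/3, 64/15, -16/15, -512/315, 16/7, …
ICs: h(0) = 0, h′(0) = 2, h′′(0) = -2, h′′′(0) = -32, h′′′′(0) = 16.

f: a_k = 0, -2, 0, 8/3, 0, -32/5, 0, 128/7, 0, …
g: a_k = 2, 0, -16, 0, 64/3, 0, -512/45, 0, 1024/315, …
Sum ⇒ L₀ = lclm(L_f,L_g) in ℚ(x)⟨Dx⟩.
h=∫h₀ ⇒ L = L₀·Dx.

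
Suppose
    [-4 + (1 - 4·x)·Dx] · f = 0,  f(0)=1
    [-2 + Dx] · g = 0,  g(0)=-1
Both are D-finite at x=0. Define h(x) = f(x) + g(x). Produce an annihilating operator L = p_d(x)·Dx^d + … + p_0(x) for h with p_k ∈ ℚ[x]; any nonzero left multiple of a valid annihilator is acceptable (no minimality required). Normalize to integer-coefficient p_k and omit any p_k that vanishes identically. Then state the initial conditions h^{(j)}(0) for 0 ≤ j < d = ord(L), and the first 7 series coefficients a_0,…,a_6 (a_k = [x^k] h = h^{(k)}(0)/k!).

f: a_k = 1, 4, 16, 64, 256, 1024, 4096, …
g: a_k = -1, -2, -2, -4/3, -2/3, -4/15, -4/45, …
Sum ⇒ L₀ = lclm(L_f,L_g) in ℚ(x)⟨Dx⟩.
L = (-24 - 32·x) + (14 + 16·x - 32·x^2)·Dx + (-1 + 16·x^2)·Dx^2  (order 2).
h: a_k = 0, 2, 14, 188/3, 766/3, 15356/15, 184316/45, …
ICs: h(0) = 0, h′(0) = 2.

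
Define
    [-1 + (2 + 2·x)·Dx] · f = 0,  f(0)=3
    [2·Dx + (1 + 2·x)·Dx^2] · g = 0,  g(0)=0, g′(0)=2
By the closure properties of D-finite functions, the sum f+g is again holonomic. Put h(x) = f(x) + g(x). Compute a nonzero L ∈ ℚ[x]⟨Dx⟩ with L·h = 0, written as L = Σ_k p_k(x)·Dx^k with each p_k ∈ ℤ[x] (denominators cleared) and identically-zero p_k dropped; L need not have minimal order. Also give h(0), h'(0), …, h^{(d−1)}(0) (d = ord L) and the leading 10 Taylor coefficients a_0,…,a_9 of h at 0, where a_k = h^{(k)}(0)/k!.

L = (10 + 4·x)·Dx + (29 + 52·x + 20·x^2)·Dx^2 + (6 + 22·x + 24·x^2 + 8·x^3)·Dx^3  (order 3).
h: a_k = 3, 7/2, -19/8, 137/48, -527/128, 8297/1280, -32957/3072, 262837/14336, -1049863/32768, 33573737/589824, …
ICs: h(0) = 3, h′(0) = 7/2, h′′(0) = -19/4.

f: a_k = 3, 3/2, -3/8, 3/16, -15/128, 21/256, -63/1024, 99/2048, -1287/32768, 2145/65536, …
g: a_k = 0, 2, -2, 8/3, -4, 32/5, -32/3, 128/7, -32, 512/9, …
h₀=f+g: left-lcm gives L₀, ord ≤ 3.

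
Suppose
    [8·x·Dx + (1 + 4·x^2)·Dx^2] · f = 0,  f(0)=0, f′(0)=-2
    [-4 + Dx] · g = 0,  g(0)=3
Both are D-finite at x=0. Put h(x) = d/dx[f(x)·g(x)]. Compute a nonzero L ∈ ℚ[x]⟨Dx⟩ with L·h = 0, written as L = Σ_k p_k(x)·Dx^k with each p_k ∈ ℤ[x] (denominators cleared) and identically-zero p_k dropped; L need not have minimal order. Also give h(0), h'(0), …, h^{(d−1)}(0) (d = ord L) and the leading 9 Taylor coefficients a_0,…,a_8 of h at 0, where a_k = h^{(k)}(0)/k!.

f: a_k = 0, -2, 0, 8/3, 0, -32/5, 0, 128/7, 0, …
g: a_k = 3, 12, 24, 32, 32, 128/5, 256/15, 1024/105, 512/105, …
f·g: L₀ = L_f ⊗_s L_g, ord ≤ 2·1.
Differentiate: ansatz ord ≤ ord L₀ ⇒ L.
L = (8 - 64·x + 224·x^2 - 256·x^3 + 256·x^4) + (-6 + 24·x - 88·x^2 + 96·x^3 - 128·x^4)·Dx + (1 - 2·x + 8·x^2 - 8·x^3 + 16·x^4)·Dx^2  (order 2).
h: a_k = -6, -48, -120, -128, -96, -256, -1664/5, 53248/105, 31232/35, …
ICs: h(0) = -6, h′(0) = -48.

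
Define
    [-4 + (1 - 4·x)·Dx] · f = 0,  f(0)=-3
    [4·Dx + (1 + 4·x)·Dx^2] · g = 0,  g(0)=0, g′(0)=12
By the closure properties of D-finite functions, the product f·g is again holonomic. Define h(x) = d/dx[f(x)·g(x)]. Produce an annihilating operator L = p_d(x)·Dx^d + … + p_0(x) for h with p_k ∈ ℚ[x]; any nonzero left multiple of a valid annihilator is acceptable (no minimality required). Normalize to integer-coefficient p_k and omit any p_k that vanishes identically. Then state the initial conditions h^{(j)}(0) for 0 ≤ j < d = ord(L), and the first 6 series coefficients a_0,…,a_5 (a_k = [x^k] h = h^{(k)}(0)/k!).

L = 64 + (4 + 80·x)·Dx + (-1 + 16·x^2)·Dx^2  (order 2).
h: a_k = -36, -144, -1440, -5376, -36096, -681984/5, …
ICs: h(0) = -36, h′(0) = -144.

f: a_k = -3, -12, -48, -192, -768, -3072, …
g: a_k = 0, 12, -24, 64, -192, 3072/5, …
Sym-product of L_f,L_g gives L₀ (≤ ord 2).
Derive L from L₀ (diff closure).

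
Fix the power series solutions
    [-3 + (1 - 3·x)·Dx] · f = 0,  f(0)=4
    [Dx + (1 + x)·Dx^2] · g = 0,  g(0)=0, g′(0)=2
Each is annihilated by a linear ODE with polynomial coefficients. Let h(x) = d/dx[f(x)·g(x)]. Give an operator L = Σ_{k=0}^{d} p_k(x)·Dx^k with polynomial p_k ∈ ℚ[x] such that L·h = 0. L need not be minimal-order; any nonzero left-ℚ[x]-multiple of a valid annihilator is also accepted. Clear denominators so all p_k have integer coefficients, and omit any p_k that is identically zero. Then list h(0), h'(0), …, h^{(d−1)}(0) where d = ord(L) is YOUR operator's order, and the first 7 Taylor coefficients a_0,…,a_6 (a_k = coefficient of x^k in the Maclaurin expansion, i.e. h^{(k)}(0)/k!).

L = 12 + (7 + 15·x)·Dx + (-1 + 2·x + 3·x^2)·Dx^2  (order 2).
h: a_k = 8, 40, 188, 744, 2798, 50324/5, 176174/5, …
ICs: h(0) = 8, h′(0) = 40.

f: a_k = 4, 12, 36, 108, 324, 972, 2916, …
g: a_k = 0, 2, -1, 2/3, -1/2, 2/5, -1/3, …
f·g: L₀ = L_f ⊗_s L_g, ord ≤ 1·2.
Differentiate: ansatz ord ≤ ord L₀ ⇒ L.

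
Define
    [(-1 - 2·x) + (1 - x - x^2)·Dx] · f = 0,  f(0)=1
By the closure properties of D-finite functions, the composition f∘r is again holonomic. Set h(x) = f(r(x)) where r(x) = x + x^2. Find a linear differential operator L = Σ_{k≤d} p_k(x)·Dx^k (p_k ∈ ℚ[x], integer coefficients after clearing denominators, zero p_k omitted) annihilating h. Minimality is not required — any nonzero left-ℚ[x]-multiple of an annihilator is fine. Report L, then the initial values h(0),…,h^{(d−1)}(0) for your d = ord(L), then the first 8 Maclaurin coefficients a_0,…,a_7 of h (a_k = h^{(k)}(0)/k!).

f: a_k = 1, 1, 2, 3, 5, 8, 13, 21, …
Substitute x→r, Dx→(1/r')Dx; clear ⇒ L₀.
L = (1 + 4·x + 6·x^2 + 4·x^3) + (-1 + x + 2·x^2 + 2·x^3 + x^4)·Dx  (order 1).
h: a_k = 1, 1, 3, 7, 16, 37, 86, 199, …
ICs: h(0) = 1.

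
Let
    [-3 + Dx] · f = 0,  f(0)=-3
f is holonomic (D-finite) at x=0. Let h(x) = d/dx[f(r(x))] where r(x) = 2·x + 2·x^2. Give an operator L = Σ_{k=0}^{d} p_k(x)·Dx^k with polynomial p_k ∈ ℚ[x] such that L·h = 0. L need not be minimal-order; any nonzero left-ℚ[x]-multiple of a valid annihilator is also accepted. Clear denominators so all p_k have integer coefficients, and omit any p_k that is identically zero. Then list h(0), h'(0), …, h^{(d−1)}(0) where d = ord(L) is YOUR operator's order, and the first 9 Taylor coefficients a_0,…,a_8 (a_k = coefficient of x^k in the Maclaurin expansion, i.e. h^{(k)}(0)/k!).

f: a_k = -3, -9, -27/2, -27/2, -81/8, -243/40, -243/80, -729/560, -2187/4480, …
h₀=f(r): pull back L_f along r ⇒ L₀.
Derive L from L₀ (diff closure).
L = (8 + 24·x + 24·x^2) + (-1 - 2·x)·Dx  (order 1).
h: a_k = -18, -144, -648, -2160, -5832, -67392/5, -137376/5, -1767744/35, -594864/7, …
ICs: h(0) = -18.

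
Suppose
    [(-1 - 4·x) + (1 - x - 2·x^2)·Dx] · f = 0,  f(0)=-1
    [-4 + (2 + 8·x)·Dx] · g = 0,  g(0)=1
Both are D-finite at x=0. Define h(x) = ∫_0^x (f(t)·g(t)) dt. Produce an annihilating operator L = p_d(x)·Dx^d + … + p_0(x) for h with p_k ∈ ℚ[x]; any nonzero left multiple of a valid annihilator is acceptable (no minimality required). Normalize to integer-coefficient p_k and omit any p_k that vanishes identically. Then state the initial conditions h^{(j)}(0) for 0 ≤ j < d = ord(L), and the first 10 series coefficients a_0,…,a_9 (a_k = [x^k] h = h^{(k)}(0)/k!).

L = (3 + 6·x + 12·x^2)·Dx + (-1 - 3·x + 6·x^2 + 8·x^3)·Dx^2  (order 2).
h: a_k = 0, -1, -3/2, -1, -13/4, -9/5, -21/2, 3/7, -387/8, 53, …
ICs: h(0) = 0, h′(0) = -1.

f: a_k = -1, -1, -3, -5, -11, -21, -43, -85, -171, -341, …
g: a_k = 1, 2, -2, 4, -10, 28, -84, 264, -858, 2860, …
Product ⇒ symmetric product L₀, ord ≤ 1.
∫: right-multiply L₀ by Dx.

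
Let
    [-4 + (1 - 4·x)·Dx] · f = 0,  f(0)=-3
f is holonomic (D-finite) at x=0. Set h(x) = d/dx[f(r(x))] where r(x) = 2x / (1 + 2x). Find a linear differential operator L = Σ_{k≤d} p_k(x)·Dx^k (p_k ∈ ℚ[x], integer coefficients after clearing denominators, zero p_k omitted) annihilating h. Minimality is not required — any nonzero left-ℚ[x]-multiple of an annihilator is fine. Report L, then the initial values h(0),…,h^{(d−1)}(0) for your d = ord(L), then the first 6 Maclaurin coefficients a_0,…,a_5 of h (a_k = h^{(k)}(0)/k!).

f: a_k = -3, -12, -48, -192, -768, -3072, …
h₀=f(r): pull back L_f along r ⇒ L₀.
Derive L from L₀ (diff closure).
L = 12 + (-1 + 6·x)·Dx  (order 1).
h: a_k = -24, -288, -2592, -20736, -155520, -1119744, …
ICs: h(0) = -24.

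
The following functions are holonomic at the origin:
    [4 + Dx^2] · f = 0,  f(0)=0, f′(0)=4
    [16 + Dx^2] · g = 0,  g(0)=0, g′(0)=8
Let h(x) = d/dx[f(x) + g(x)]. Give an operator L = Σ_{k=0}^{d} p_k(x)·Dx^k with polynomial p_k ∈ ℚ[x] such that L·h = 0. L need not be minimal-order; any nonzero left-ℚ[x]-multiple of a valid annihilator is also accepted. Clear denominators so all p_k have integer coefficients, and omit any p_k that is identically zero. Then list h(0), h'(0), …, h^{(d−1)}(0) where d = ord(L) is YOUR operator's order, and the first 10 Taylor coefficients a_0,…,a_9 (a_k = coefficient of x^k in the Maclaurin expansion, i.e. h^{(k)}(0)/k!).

f: a_k = 0, 4, 0, -8/3, 0, 8/15, 0, -16/315, 0, 8/2835, …
g: a_k = 0, 8, 0, -64/3, 0, 256/15, 0, -2048/315, 0, 4096/2835, …
Weyl lclm of L_f,L_g ⇒ L₀ (ord ≤ 4).
h=h₀': d/dx-closure on L₀ ⇒ L.
L = 64 + 20·Dx^2 + Dx^4  (order 4).
h: a_k = 12, 0, -72, 0, 88, 0, -688/15, 0, 456/35, 0, …
ICs: h(0) = 12, h′(0) = 0, h′′(0) = -144, h′′′(0) = 0.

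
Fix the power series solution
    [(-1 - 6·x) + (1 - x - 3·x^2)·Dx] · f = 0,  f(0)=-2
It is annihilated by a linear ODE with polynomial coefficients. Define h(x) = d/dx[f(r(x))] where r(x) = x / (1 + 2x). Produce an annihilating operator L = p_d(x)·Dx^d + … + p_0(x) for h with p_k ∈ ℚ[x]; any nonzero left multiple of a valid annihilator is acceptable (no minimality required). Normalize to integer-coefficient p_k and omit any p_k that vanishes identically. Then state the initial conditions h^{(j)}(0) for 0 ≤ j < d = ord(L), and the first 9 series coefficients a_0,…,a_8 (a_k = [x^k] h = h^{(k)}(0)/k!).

f: a_k = -2, -2, -8, -14, -38, -80, -194, -434, -1016, …
Substitute x→r, Dx→(1/r')Dx; clear ⇒ L₀.
h₀' ⇒ L via d/dx closure of L₀.
L = (4 + 6·x + 30·x^2 + 32·x^3) + (-1 - 13·x - 45·x^2 - 38·x^3 + 16·x^4)·Dx  (order 1).
h: a_k = -2, -8, 30, -136, 560, -2220, 8554, -32288, 119970, …
ICs: h(0) = -2.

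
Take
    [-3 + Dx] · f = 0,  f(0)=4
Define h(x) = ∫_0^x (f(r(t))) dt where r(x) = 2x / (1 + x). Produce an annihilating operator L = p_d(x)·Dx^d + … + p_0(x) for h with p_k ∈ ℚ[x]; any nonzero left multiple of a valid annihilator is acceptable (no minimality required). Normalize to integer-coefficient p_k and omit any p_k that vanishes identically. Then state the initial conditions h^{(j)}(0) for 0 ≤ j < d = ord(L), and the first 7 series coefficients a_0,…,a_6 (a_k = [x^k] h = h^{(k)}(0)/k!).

f: a_k = 4, 12, 18, 18, 27/2, 81/10, 81/20, …
Change of var in L_f (x↦r) gives L₀.
h=∫₀ˣh₀: take L = L₀·Dx.
L = -6·Dx + (1 + 2·x + x^2)·Dx^2  (order 2).
h: a_k = 0, 4, 12, 16, 6, -24/5, -4/5, …
ICs: h(0) = 0, h′(0) = 4.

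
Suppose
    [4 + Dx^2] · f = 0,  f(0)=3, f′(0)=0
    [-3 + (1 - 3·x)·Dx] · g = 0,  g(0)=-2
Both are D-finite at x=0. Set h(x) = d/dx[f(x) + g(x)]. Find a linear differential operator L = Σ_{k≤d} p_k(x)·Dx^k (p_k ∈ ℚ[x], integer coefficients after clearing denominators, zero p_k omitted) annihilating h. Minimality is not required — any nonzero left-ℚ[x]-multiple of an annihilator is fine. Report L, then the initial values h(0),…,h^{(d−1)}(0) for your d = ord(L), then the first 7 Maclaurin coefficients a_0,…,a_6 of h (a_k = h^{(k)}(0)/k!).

L = (1344 - 288·x + 432·x^2) + (-116 + 396·x - 216·x^2 + 216·x^3)·Dx + (336 - 72·x + 108·x^2)·Dx^2 + (-29 + 99·x - 54·x^2 + 54·x^3)·Dx^3  (order 3).
h: a_k = -6, -48, -162, -640, -2430, -43748/5, -30618, …
ICs: h(0) = -6, h′(0) = -48, h′′(0) = -324.

f: a_k = 3, 0, -6, 0, 2, 0, -4/15, …
g: a_k = -2, -6, -18, -54, -162, -486, -1458, …
Weyl lclm of L_f,L_g ⇒ L₀ (ord ≤ 3).
h=h₀': d/dx-closure on L₀ ⇒ L.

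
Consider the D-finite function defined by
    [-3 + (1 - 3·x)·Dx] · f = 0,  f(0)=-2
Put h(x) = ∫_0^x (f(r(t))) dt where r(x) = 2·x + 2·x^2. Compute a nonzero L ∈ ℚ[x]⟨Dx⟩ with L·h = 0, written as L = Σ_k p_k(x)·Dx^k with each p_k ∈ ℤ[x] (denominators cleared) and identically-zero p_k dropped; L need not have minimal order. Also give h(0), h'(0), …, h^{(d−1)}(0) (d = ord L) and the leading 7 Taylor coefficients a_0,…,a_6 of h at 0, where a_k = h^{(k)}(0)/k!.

f: a_k = -2, -6, -18, -54, -162, -486, -1458, …
h₀=f(r): pull back L_f along r ⇒ L₀.
h=∫₀ˣh₀: take L = L₀·Dx.
L = (6 + 12·x)·Dx + (-1 + 6·x + 6·x^2)·Dx^2  (order 2).
h: a_k = 0, -2, -6, -28, -144, -792, -4536, …
ICs: h(0) = 0, h′(0) = -2.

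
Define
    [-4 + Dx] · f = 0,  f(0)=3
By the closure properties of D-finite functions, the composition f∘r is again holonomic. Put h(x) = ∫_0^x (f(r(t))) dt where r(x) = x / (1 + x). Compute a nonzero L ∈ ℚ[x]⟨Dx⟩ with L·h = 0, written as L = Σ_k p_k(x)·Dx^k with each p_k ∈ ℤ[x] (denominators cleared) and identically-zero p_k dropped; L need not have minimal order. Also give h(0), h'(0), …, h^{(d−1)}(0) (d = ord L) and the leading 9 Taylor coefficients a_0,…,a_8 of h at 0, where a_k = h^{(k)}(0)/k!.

f: a_k = 3, 12, 24, 32, 32, 128/5, 256/15, 1024/105, 512/105, …
Change of var in L_f (x↦r) gives L₀.
h=∫₀ˣh₀: take L = L₀·Dx.
L = -4·Dx + (1 + 2·x + x^2)·Dx^2  (order 2).
h: a_k = 0, 3, 6, 4, -1, -4/5, 14/15, -44/105, -17/210, …
ICs: h(0) = 0, h′(0) = 3.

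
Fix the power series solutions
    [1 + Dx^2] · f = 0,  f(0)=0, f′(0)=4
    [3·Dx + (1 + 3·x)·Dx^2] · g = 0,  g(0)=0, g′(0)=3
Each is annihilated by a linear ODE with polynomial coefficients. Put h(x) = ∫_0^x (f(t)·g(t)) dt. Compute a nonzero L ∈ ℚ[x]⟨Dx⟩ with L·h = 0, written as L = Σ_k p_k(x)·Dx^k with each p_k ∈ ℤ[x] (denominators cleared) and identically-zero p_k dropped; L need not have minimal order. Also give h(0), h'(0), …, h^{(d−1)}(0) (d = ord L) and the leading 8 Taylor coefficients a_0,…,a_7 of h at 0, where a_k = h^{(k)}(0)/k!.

L = (-203 - 222·x - 189·x^2 + 432·x^3 + 324·x^4)·Dx + (-84 - 108·x + 648·x^2 + 648·x^3)·Dx^2 + (-208 - 228·x - 54·x^2 + 864·x^3 + 648·x^4)·Dx^3 + (-84 - 108·x + 648·x^2 + 648·x^3)·Dx^4 + (-5 - 6·x + 135·x^2 + 432·x^3 + 324·x^4)·Dx^5  (order 5).
h: a_k = 0, 0, 0, 4, -9/2, 34/5, -13, 377/14, …
ICs: h(0) = 0, h′(0) = 0, h′′(0) = 0, h′′′(0) = 24, h′′′′(0) = -108.

f: a_k = 0, 4, 0, -2/3, 0, 1/30, 0, -1/1260, …
g: a_k = 0, 3, -9/2, 9, -81/4, 243/5, -243/2, 2187/7, …
f·g: L₀ = L_f ⊗_s L_g, ord ≤ 2·2.
h=∫₀ˣh₀: take L = L₀·Dx.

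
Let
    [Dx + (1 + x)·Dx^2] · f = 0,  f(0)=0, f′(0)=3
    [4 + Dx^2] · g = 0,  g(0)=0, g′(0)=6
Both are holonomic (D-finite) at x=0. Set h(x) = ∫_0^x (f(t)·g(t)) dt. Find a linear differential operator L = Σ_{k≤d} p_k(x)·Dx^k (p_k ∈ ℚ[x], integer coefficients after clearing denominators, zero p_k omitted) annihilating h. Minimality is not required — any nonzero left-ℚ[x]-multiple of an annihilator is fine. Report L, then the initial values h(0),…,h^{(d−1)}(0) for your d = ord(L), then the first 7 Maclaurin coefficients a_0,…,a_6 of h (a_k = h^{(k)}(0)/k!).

L = (168 + 864·x + 1456·x^2 + 1024·x^3 + 256·x^4)·Dx + (112 + 368·x + 384·x^2 + 128·x^3)·Dx^2 + (102 + 464·x + 744·x^2 + 512·x^3 + 128·x^4)·Dx^3 + (28 + 92·x + 96·x^2 + 32·x^3)·Dx^4 + (15 + 62·x + 95·x^2 + 64·x^3 + 16·x^4)·Dx^5  (order 5).
h: a_k = 0, 0, 0, 6, -9/4, -6/5, 1/4, …
ICs: h(0) = 0, h′(0) = 0, h′′(0) = 0, h′′′(0) = 36, h′′′′(0) = -54.

f: a_k = 0, 3, -3/2, 1, -3/4, 3/5, -1/2, …
g: a_k = 0, 6, 0, -4, 0, 4/5, 0, …
h₀=f·g: eliminate ⇒ L₀, order ≤ 2·2.
∫: right-multiply L₀ by Dx.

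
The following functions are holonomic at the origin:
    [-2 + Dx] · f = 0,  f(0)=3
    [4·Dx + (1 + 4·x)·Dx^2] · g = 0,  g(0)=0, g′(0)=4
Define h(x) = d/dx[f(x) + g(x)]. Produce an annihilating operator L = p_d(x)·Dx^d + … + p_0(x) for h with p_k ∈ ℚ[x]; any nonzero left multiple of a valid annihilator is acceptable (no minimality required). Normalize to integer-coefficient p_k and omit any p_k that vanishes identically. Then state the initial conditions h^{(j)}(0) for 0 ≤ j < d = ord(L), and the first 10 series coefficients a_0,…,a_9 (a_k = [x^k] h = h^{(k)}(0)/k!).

f: a_k = 3, 6, 6, 4, 2, 4/5, 4/15, 8/105, 2/105, 4/945, …
g: a_k = 0, 4, -8, 64/3, -64, 1024/5, -2048/3, 16384/7, -8192, 262144/9, …
h₀=f+g: left-lcm gives L₀, ord ≤ 3.
Differentiate: ansatz ord ≤ ord L₀ ⇒ L.
L = (-40 - 32·x) + (14 - 16·x - 32·x^2)·Dx + (3 + 16·x + 16·x^2)·Dx^2  (order 2).
h: a_k = 10, -4, 76, -248, 1028, -20472/5, 245768/15, -6881264/105, 27525124/105, -990904312/945, …
ICs: h(0) = 10, h′(0) = -4.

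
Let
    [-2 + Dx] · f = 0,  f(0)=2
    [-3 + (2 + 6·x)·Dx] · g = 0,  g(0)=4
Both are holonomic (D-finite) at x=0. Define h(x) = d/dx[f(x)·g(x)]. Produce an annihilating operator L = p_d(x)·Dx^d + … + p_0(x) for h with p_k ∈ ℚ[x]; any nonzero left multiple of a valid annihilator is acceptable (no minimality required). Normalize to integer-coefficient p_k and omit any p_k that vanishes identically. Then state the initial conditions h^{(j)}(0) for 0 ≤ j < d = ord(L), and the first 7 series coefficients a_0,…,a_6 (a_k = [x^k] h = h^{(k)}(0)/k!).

L = (31 + 168·x + 144·x^2) + (-14 - 66·x - 72·x^2)·Dx  (order 1).
h: a_k = 28, 62, 181/2, 241/12, 13279/96, -276497/960, 9930589/11520, …
ICs: h(0) = 28.

f: a_k = 2, 4, 4, 8/3, 4/3, 8/15, 8/45, …
g: a_k = 4, 6, -9/2, 27/4, -405/32, 1701/64, -15309/256, …
L₀ := L_f ⊗_s L_g (sym. prod.), ord ≤ 1.
Differentiate: ansatz ord ≤ ord L₀ ⇒ L.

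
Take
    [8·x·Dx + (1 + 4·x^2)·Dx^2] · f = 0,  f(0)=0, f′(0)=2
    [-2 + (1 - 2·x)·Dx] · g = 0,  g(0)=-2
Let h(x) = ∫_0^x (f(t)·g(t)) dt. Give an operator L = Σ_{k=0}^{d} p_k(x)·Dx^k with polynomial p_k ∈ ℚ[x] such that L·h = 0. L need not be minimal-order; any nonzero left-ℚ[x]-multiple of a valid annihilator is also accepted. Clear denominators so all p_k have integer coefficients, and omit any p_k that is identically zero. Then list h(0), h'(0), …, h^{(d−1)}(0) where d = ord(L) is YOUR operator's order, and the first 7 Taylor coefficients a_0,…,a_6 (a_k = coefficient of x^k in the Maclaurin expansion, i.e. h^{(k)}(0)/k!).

f: a_k = 0, 2, 0, -8/3, 0, 32/5, 0, …
g: a_k = -2, -4, -8, -16, -32, -64, -128, …
L₀ := L_f ⊗_s L_g (sym. prod.), ord ≤ 2.
Integrate: L := L₀·Dx.
L = 16·x·Dx + (4 - 8·x + 32·x^2)·Dx^2 + (-1 + 2·x - 4·x^2 + 8·x^3)·Dx^3  (order 3).
h: a_k = 0, 0, -2, -8/3, -8/3, -64/15, -416/45, …
ICs: h(0) = 0, h′(0) = 0, h′′(0) = -4.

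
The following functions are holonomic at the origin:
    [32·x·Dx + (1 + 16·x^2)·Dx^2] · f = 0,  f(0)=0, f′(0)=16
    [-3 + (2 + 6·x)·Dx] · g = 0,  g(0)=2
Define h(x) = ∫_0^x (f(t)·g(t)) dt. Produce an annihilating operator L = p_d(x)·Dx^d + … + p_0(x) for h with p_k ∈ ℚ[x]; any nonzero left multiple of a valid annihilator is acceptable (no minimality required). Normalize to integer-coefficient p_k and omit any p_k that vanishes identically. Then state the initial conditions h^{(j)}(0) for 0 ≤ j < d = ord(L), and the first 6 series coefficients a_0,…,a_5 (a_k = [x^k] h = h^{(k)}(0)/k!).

L = (27 - 192·x - 144·x^2)·Dx + (-12 + 92·x + 576·x^2 + 576·x^3)·Dx^2 + (4 + 24·x + 100·x^2 + 384·x^3 + 576·x^4)·Dx^3  (order 3).
h: a_k = 0, 0, 16, 16, -155/3, -202/5, …
ICs: h(0) = 0, h′(0) = 0, h′′(0) = 32.

f: a_k = 0, 16, 0, -256/3, 0, 4096/5, …
g: a_k = 2, 3, -9/4, 27/8, -405/64, 1701/128, …
f·g: L₀ = L_f ⊗_s L_g, ord ≤ 2·1.
∫: right-multiply L₀ by Dx.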